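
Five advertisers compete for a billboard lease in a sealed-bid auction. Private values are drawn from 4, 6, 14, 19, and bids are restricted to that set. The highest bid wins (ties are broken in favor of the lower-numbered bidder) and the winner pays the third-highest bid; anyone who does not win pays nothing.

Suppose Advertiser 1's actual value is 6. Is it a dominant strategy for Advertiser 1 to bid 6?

No

Consider the case where Advertiser 2 bids 4, Advertiser 3 bids 4, Advertiser 4 bids 4 and Advertiser 5 bids 14.
Truthful bid 6: loses, pays 0, utility 0.
Bid 14 instead: wins, pays 4, utility 6 - 4 = 2.
Since 2 > 0, bidding 14 is strictly better here, so truthful bidding is not dominant.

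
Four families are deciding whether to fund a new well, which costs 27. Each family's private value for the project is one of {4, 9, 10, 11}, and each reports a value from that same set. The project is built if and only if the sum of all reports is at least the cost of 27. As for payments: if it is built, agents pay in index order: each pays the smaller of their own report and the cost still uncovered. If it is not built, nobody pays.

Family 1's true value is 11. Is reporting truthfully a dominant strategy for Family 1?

Consider the case where Family 2 reports 4, Family 3 reports 4 and Family 4 reports 9.
Truthful report 11: project built, pays 11, utility 11 - 11 = 0.
Report 10 instead: project built, pays 10, utility 11 - 10 = 1.
Since 1 > 0, reporting 10 is strictly better here, so truthful reporting is not dominant.

No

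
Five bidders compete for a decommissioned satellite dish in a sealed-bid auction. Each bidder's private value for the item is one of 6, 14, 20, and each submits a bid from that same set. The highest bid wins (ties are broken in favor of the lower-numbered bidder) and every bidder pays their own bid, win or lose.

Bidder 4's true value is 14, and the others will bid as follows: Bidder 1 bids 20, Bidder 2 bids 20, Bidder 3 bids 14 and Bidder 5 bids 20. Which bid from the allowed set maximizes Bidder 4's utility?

Bid 6: loses but pays 6, utility -6.
Bid 14: loses but pays 14, utility -14.
Bid 20: loses but pays 20, utility -20.
The best choice is 6 with utility -6.

6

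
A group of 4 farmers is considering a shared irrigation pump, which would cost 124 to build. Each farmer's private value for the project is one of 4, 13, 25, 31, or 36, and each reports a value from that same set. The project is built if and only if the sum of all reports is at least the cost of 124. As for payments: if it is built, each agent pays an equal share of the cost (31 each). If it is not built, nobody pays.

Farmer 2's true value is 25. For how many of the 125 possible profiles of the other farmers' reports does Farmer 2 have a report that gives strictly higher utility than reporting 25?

Others report (31, 36, 36): truth gives -6; report 4 gives 0 > -6. Violating.
Others report (36, 31, 36): truth gives -6; report 4 gives 0 > -6. Violating.
Others report (36, 36, 31): truth gives -6; report 4 gives 0 > -6. Violating.
Others report (36, 36, 36): truth gives -6; report 4 gives 0 > -6. Violating.
Others report (4, 4, 4): truth gives 0; no alternative beats it.
Others report (4, 4, 13): truth gives 0; no alternative beats it.
(Checking all 125 profiles: 4 have a profitable deviation, 121 do not.)

4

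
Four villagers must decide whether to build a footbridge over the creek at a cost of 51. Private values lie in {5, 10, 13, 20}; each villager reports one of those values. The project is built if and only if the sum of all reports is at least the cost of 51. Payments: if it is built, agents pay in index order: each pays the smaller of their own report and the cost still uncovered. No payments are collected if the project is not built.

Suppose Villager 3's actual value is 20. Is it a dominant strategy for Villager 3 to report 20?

No

Consider the case where Villager 1 reports 5, Villager 2 reports 13 and Villager 4 reports 20.
Truthful report 20: project built, pays 20, utility 20 - 20 = 0.
Report 13 instead: project built, pays 13, utility 20 - 13 = 7.
Since 7 > 0, reporting 13 is strictly better here, so truthful reporting is not dominant.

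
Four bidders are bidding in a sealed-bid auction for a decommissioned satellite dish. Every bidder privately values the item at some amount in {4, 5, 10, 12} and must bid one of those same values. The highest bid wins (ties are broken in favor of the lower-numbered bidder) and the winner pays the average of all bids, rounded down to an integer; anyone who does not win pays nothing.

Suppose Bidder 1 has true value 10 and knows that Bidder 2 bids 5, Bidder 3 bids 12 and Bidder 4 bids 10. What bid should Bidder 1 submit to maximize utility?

Bid 4: loses, pays 0, utility 0.
Bid 5: loses, pays 0, utility 0.
Bid 10: loses, pays 0, utility 0.
Bid 12: wins, pays 9, utility 10 - 9 = 1.
The best choice is 12 with utility 1.

12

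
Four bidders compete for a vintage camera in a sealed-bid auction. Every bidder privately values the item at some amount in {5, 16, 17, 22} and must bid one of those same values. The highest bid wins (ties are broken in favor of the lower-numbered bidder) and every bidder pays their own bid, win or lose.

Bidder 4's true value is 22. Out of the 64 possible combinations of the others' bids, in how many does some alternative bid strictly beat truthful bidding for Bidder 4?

45

Others bid (5, 5, 5): truth gives 0; bid 16 gives 6 > 0. Violating.
Others bid (5, 5, 16): truth gives 0; bid 17 gives 5 > 0. Violating.
Others bid (5, 5, 22): truth gives -22; bid 5 gives -5 > -22. Violating.
Others bid (5, 16, 5): truth gives 0; bid 17 gives 5 > 0. Violating.
Others bid (5, 5, 17): truth gives 0; no alternative beats it.
Others bid (5, 16, 17): truth gives 0; no alternative beats it.
(Checking all 64 profiles: 45 have a profitable deviation, 19 do not.)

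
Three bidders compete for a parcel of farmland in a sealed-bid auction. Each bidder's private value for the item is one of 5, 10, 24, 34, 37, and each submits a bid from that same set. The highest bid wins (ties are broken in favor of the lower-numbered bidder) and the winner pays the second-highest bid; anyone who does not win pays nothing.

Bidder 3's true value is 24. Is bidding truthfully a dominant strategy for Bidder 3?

Check each profile of the others' bids and compare truth against every alternative bid.
Others bid (5, 5): truth gives 19, best alternative gives 19.
Others bid (5, 10): truth gives 14, best alternative gives 14.
Others bid (10, 5): truth gives 14, best alternative gives 14.
Others bid (10, 10): truth gives 14, best alternative gives 14.
Others bid (5, 24): truth gives 0, best alternative gives 0.
Others bid (5, 34): truth gives 0, best alternative gives 0.
(Remaining 19 profiles checked similarly; truth is weakly best in each.)
In every case the truthful bid is at least as good as any alternative, so it is a dominant strategy.

Yes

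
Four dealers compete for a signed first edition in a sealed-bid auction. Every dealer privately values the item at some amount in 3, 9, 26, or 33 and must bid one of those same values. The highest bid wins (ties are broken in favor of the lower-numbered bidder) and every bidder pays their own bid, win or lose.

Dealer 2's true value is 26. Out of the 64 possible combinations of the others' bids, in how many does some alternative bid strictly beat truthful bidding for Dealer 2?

50

Others bid (3, 3, 3): truth gives 0; bid 9 gives 17 > 0. Violating.
Others bid (3, 3, 9): truth gives 0; bid 9 gives 17 > 0. Violating.
Others bid (3, 3, 33): truth gives -26; bid 3 gives -3 > -26. Violating.
Others bid (3, 9, 3): truth gives 0; bid 9 gives 17 > 0. Violating.
Others bid (3, 3, 26): truth gives 0; no alternative beats it.
Others bid (3, 9, 26): truth gives 0; no alternative beats it.
(Checking all 64 profiles: 50 have a profitable deviation, 14 do not.)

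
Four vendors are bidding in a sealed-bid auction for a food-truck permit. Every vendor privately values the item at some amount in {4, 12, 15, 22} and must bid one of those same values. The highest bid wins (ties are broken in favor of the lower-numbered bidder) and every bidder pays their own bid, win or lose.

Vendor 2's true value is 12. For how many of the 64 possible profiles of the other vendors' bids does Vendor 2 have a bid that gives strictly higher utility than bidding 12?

60

Others bid (4, 4, 15): truth gives -12; bid 15 gives -3 > -12. Violating.
Others bid (4, 4, 22): truth gives -12; bid 4 gives -4 > -12. Violating.
Others bid (4, 12, 15): truth gives -12; bid 15 gives -3 > -12. Violating.
Others bid (4, 12, 22): truth gives -12; bid 4 gives -4 > -12. Violating.
Others bid (4, 4, 4): truth gives 0; no alternative beats it.
Others bid (4, 4, 12): truth gives 0; no alternative beats it.
(Checking all 64 profiles: 60 have a profitable deviation, 4 do not.)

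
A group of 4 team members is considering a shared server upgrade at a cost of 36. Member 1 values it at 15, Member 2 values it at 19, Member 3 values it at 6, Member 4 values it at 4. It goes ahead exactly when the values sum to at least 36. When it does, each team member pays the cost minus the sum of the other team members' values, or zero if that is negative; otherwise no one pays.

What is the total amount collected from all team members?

Total value 44 ≥ cost 36, so it is built.
Member 1: others sum to 29; max(0, 36 - 29) = 7.
Member 2: others sum to 25; max(0, 36 - 25) = 11.
Member 3: others sum to 38; max(0, 36 - 38) = 0.
Member 4: others sum to 40; max(0, 36 - 40) = 0.
Total collected = 7 + 11 + 0 + 0 = 18.

18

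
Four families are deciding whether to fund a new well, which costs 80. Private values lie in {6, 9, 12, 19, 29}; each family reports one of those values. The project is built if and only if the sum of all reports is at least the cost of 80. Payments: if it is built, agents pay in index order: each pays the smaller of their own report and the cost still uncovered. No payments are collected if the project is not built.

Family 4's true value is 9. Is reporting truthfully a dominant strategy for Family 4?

Check each profile of the others' reports and compare truth against every alternative report.
Others report (29, 29, 29): truth gives 9, best alternative gives 9.
Others report (19, 29, 29): truth gives 6, best alternative gives 6.
Others report (29, 19, 29): truth gives 6, best alternative gives 6.
Others report (29, 29, 19): truth gives 6, best alternative gives 6.
Others report (6, 6, 6): truth gives 0, best alternative gives 0.
Others report (6, 6, 9): truth gives 0, best alternative gives 0.
(Remaining 119 profiles checked similarly; truth is weakly best in each.)
In every case the truthful report is at least as good as any alternative, so it is a dominant strategy.

Yes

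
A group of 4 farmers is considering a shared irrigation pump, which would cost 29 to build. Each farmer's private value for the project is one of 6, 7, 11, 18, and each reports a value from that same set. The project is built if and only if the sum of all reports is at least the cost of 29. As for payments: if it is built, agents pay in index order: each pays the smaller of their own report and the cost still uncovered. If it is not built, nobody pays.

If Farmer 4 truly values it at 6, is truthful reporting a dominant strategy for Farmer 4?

Check each profile of the others' reports and compare truth against every alternative report.
Others report (6, 6, 18): truth gives 6, best alternative gives 6.
Others report (6, 7, 18): truth gives 6, best alternative gives 6.
Others report (6, 11, 18): truth gives 6, best alternative gives 6.
Others report (6, 18, 6): truth gives 6, best alternative gives 6.
Others report (6, 18, 7): truth gives 6, best alternative gives 6.
Others report (6, 18, 11): truth gives 6, best alternative gives 6.
(Remaining 58 profiles checked similarly; truth is weakly best in each.)
In every case the truthful report is at least as good as any alternative, so it is a dominant strategy.

Yes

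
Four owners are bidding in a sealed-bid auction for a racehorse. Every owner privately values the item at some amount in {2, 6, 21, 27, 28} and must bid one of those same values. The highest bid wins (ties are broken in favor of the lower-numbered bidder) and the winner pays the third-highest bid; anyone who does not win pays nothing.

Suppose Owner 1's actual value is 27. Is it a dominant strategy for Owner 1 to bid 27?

No

Consider the case where Owner 2 bids 2, Owner 3 bids 2 and Owner 4 bids 28.
Truthful bid 27: loses, pays 0, utility 0.
Bid 28 instead: wins, pays 2, utility 27 - 2 = 25.
Since 25 > 0, bidding 28 is strictly better here, so truthful bidding is not dominant.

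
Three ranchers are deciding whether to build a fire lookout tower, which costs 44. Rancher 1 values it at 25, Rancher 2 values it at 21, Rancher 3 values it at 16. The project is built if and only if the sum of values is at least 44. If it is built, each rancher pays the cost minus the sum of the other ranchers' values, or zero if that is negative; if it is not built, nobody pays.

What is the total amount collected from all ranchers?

10

Total value 62 ≥ cost 44, so it is built.
Rancher 1: others sum to 37; max(0, 44 - 37) = 7.
Rancher 2: others sum to 41; max(0, 44 - 41) = 3.
Rancher 3: others sum to 46; max(0, 44 - 46) = 0.
Total collected = 7 + 3 + 0 = 10.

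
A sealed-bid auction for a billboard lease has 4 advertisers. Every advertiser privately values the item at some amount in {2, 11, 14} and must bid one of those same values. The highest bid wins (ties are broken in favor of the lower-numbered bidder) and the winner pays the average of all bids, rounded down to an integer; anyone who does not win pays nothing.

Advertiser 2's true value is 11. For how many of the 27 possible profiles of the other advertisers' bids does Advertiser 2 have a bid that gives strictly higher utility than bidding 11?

9

Others bid (2, 2, 14): truth gives 0; bid 14 gives 3 > 0. Violating.
Others bid (2, 11, 14): truth gives 0; bid 14 gives 1 > 0. Violating.
Others bid (2, 14, 2): truth gives 0; bid 14 gives 3 > 0. Violating.
Others bid (2, 14, 11): truth gives 0; bid 14 gives 1 > 0. Violating.
Others bid (2, 2, 2): truth gives 7; no alternative beats it.
Others bid (2, 2, 11): truth gives 5; no alternative beats it.
(Checking all 27 profiles: 9 have a profitable deviation, 18 do not.)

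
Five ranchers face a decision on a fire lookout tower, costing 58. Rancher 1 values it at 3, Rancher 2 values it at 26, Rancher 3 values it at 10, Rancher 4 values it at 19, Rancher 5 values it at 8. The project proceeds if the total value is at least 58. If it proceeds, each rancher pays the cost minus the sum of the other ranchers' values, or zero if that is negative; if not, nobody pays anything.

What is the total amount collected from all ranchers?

Total value 66 ≥ cost 58, so it is built.
Rancher 1: others sum to 63; max(0, 58 - 63) = 0.
Rancher 2: others sum to 40; max(0, 58 - 40) = 18.
Rancher 3: others sum to 56; max(0, 58 - 56) = 2.
Rancher 4: others sum to 47; max(0, 58 - 47) = 11.
Rancher 5: others sum to 58; max(0, 58 - 58) = 0.
Total collected = 0 + 18 + 2 + 11 + 0 = 31.

31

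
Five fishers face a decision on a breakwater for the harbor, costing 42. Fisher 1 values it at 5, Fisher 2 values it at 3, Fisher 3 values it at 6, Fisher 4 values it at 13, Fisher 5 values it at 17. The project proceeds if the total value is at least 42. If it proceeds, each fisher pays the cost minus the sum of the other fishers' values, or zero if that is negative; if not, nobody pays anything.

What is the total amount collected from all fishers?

34

Total value 44 ≥ cost 42, so it is built.
Fisher 1: others sum to 39; max(0, 42 - 39) = 3.
Fisher 2: others sum to 41; max(0, 42 - 41) = 1.
Fisher 3: others sum to 38; max(0, 42 - 38) = 4.
Fisher 4: others sum to 31; max(0, 42 - 31) = 11.
Fisher 5: others sum to 27; max(0, 42 - 27) = 15.
Total collected = 3 + 1 + 4 + 11 + 15 = 34.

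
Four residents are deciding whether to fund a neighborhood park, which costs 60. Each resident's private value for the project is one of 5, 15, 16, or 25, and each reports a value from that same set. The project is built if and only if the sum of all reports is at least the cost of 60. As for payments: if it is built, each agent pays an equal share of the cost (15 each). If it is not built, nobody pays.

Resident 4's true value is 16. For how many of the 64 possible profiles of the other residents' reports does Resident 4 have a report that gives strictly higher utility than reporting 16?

15

Others report (5, 5, 25): truth gives 0; report 25 gives 1 > 0. Violating.
Others report (5, 15, 15): truth gives 0; report 25 gives 1 > 0. Violating.
Others report (5, 15, 16): truth gives 0; report 25 gives 1 > 0. Violating.
Others report (5, 16, 15): truth gives 0; report 25 gives 1 > 0. Violating.
Others report (5, 5, 5): truth gives 0; no alternative beats it.
Others report (5, 5, 15): truth gives 0; no alternative beats it.
(Checking all 64 profiles: 15 have a profitable deviation, 49 do not.)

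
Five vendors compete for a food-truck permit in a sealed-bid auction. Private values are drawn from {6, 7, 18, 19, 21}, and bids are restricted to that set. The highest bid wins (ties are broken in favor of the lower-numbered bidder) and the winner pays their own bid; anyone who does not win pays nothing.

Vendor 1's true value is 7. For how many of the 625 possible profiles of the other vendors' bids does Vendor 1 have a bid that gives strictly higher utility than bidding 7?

Others bid (6, 6, 6, 6): truth gives 0; bid 6 gives 1 > 0. Violating.
Others bid (6, 6, 6, 7): truth gives 0; no alternative beats it.
Others bid (6, 6, 6, 18): truth gives 0; no alternative beats it.
(Checking all 625 profiles: 1 has a profitable deviation, 624 do not.)

1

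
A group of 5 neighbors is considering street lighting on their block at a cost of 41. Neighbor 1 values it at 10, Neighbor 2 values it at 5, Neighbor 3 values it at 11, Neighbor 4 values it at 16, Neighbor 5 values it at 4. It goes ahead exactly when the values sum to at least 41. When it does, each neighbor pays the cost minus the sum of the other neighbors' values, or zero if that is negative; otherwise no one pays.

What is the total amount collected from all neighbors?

Total value 46 ≥ cost 41, so it is built.
Neighbor 1: others sum to 36; max(0, 41 - 36) = 5.
Neighbor 2: others sum to 41; max(0, 41 - 41) = 0.
Neighbor 3: others sum to 35; max(0, 41 - 35) = 6.
Neighbor 4: others sum to 30; max(0, 41 - 30) = 11.
Neighbor 5: others sum to 42; max(0, 41 - 42) = 0.
Total collected = 5 + 0 + 6 + 11 + 0 = 22.

22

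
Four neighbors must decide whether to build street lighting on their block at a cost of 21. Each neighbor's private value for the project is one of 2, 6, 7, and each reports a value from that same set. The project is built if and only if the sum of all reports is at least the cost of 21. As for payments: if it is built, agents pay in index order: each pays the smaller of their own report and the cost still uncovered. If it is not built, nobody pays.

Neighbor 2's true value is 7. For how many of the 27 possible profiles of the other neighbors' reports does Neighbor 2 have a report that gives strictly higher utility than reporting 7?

Others report (2, 6, 7): truth gives 0; report 6 gives 1 > 0. Violating.
Others report (2, 7, 6): truth gives 0; report 6 gives 1 > 0. Violating.
Others report (2, 7, 7): truth gives 0; report 6 gives 1 > 0. Violating.
Others report (6, 2, 7): truth gives 0; report 6 gives 1 > 0. Violating.
Others report (2, 2, 2): truth gives 0; no alternative beats it.
Others report (2, 2, 6): truth gives 0; no alternative beats it.
(Checking all 27 profiles: 17 have a profitable deviation, 10 do not.)

17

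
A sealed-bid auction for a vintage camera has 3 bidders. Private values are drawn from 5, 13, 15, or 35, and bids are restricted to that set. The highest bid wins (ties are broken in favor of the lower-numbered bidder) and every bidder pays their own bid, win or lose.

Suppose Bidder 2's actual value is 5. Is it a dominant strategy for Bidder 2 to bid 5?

Check each profile of the others' bids and compare truth against every alternative bid.
Others bid (5, 35): truth gives -5, best alternative gives -13.
Others bid (13, 35): truth gives -5, best alternative gives -13.
Others bid (15, 5): truth gives -5, best alternative gives -13.
Others bid (15, 13): truth gives -5, best alternative gives -13.
Others bid (15, 15): truth gives -5, best alternative gives -13.
Others bid (15, 35): truth gives -5, best alternative gives -13.
(Remaining 10 profiles checked similarly; truth is weakly best in each.)
In every case the truthful bid is at least as good as any alternative, so it is a dominant strategy.

Yes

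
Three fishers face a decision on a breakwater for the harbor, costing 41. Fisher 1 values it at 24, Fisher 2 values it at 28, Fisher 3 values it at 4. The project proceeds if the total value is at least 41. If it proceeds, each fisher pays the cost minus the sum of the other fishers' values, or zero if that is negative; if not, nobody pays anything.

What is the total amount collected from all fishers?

Total value 56 ≥ cost 41, so it is built.
Fisher 1: others sum to 32; max(0, 41 - 32) = 9.
Fisher 2: others sum to 28; max(0, 41 - 28) = 13.
Fisher 3: others sum to 52; max(0, 41 - 52) = 0.
Total collected = 9 + 13 + 0 = 22.

22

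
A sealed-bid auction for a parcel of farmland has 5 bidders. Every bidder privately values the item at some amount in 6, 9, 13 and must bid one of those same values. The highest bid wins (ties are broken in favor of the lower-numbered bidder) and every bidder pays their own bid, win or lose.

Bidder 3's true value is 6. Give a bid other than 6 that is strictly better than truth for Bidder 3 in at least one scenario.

Suppose Bidder 1 bids 6, Bidder 2 bids 6, Bidder 4 bids 6 and Bidder 5 bids 6.
Bid 6: loses but pays 6, utility -6.
Bid 9: wins, pays 9, utility 6 - 9 = -3.
So bidding 9 beats truth here (-3 > -6).

9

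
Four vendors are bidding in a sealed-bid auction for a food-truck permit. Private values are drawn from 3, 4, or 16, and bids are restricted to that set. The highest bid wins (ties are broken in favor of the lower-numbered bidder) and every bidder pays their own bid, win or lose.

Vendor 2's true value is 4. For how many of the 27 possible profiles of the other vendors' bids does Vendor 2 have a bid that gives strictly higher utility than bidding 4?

Others bid (3, 3, 16): truth gives -4; bid 3 gives -3 > -4. Violating.
Others bid (3, 4, 16): truth gives -4; bid 3 gives -3 > -4. Violating.
Others bid (3, 16, 3): truth gives -4; bid 3 gives -3 > -4. Violating.
Others bid (3, 16, 4): truth gives -4; bid 3 gives -3 > -4. Violating.
Others bid (3, 3, 3): truth gives 0; no alternative beats it.
Others bid (3, 3, 4): truth gives 0; no alternative beats it.
(Checking all 27 profiles: 23 have a profitable deviation, 4 do not.)

23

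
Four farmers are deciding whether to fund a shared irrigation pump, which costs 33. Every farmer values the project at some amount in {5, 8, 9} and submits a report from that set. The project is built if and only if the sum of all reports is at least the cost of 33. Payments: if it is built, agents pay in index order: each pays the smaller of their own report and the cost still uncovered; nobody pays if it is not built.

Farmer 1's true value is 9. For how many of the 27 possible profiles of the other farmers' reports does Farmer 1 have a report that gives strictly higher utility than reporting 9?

Others report (8, 8, 9): truth gives 0; report 8 gives 1 > 0. Violating.
Others report (8, 9, 8): truth gives 0; report 8 gives 1 > 0. Violating.
Others report (8, 9, 9): truth gives 0; report 8 gives 1 > 0. Violating.
Others report (9, 8, 8): truth gives 0; report 8 gives 1 > 0. Violating.
Others report (5, 5, 5): truth gives 0; no alternative beats it.
Others report (5, 5, 8): truth gives 0; no alternative beats it.
(Checking all 27 profiles: 7 have a profitable deviation, 20 do not.)

7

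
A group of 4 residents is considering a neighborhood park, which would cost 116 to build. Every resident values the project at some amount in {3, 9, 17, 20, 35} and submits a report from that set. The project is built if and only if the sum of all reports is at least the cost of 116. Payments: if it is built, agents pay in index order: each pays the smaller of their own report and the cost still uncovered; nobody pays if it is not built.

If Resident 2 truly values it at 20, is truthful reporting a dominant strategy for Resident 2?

No

Consider the case where Resident 1 reports 35, Resident 3 reports 35 and Resident 4 reports 35.
Truthful report 20: project built, pays 20, utility 20 - 20 = 0.
Report 17 instead: project built, pays 17, utility 20 - 17 = 3.
Since 3 > 0, reporting 17 is strictly better here, so truthful reporting is not dominant.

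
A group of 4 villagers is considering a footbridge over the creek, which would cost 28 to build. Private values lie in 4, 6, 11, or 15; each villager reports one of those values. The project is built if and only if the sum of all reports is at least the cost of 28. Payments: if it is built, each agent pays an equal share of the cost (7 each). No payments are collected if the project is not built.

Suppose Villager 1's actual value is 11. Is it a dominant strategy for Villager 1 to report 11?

No

Consider the case where Villager 2 reports 4, Villager 3 reports 4 and Villager 4 reports 6.
Truthful report 11: project not built, utility 0.
Report 15 instead: project built, pays 7, utility 11 - 7 = 4.
Since 4 > 0, reporting 15 is strictly better here, so truthful reporting is not dominant.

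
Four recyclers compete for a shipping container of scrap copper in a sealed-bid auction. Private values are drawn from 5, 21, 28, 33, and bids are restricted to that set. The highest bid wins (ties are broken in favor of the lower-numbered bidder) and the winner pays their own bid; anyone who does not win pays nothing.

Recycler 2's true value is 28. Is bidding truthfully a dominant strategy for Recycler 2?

Consider the case where Recycler 1 bids 5, Recycler 3 bids 5 and Recycler 4 bids 5.
Truthful bid 28: wins, pays 28, utility 28 - 28 = 0.
Bid 21 instead: wins, pays 21, utility 28 - 21 = 7.
Since 7 > 0, bidding 21 is strictly better here, so truthful bidding is not dominant.

No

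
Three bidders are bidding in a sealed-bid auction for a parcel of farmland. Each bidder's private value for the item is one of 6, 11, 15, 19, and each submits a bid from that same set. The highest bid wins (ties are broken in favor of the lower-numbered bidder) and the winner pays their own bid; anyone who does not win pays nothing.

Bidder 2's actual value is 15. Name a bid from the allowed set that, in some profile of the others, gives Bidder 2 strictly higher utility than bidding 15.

11

Suppose Bidder 1 bids 6 and Bidder 3 bids 6.
Bid 15: wins, pays 15, utility 15 - 15 = 0.
Bid 11: wins, pays 11, utility 15 - 11 = 4.
So bidding 11 beats truth here (4 > 0).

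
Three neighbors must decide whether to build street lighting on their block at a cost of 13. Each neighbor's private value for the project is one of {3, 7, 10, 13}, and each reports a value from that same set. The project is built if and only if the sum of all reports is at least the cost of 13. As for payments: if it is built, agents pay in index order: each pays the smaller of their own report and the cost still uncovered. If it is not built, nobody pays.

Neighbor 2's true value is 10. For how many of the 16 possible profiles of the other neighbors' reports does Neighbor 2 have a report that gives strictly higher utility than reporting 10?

8

Others report (3, 3): truth gives 0; report 7 gives 3 > 0. Violating.
Others report (3, 7): truth gives 0; report 3 gives 7 > 0. Violating.
Others report (3, 10): truth gives 0; report 3 gives 7 > 0. Violating.
Others report (3, 13): truth gives 0; report 3 gives 7 > 0. Violating.
Others report (10, 3): truth gives 7; no alternative beats it.
Others report (10, 7): truth gives 7; no alternative beats it.
(Checking all 16 profiles: 8 have a profitable deviation, 8 do not.)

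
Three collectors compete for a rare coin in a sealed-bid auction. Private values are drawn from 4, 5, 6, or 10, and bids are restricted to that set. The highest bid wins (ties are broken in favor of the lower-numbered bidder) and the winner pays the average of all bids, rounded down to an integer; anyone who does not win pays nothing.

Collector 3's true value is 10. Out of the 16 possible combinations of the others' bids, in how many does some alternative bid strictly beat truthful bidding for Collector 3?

Others bid (4, 4): truth gives 4; bid 5 gives 6 > 4. Violating.
Others bid (4, 5): truth gives 4; bid 6 gives 5 > 4. Violating.
Others bid (5, 4): truth gives 4; bid 6 gives 5 > 4. Violating.
Others bid (5, 5): truth gives 4; bid 6 gives 5 > 4. Violating.
Others bid (4, 6): truth gives 4; no alternative beats it.
Others bid (4, 10): truth gives 0; no alternative beats it.
(Checking all 16 profiles: 4 have a profitable deviation, 12 do not.)

4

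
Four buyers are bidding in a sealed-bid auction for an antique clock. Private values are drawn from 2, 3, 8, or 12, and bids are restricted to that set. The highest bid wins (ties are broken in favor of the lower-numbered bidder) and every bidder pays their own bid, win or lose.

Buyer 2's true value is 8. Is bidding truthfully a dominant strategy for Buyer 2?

Consider the case where Buyer 1 bids 2, Buyer 3 bids 2 and Buyer 4 bids 2.
Truthful bid 8: wins, pays 8, utility 8 - 8 = 0.
Bid 3 instead: wins, pays 3, utility 8 - 3 = 5.
Since 5 > 0, bidding 3 is strictly better here, so truthful bidding is not dominant.

No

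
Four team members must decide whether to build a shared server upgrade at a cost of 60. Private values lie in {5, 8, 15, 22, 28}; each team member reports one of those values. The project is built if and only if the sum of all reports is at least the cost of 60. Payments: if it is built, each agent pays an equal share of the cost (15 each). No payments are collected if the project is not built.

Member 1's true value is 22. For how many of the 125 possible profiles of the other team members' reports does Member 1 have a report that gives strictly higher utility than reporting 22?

Others report (5, 5, 22): truth gives 0; report 28 gives 7 > 0. Violating.
Others report (5, 8, 22): truth gives 0; report 28 gives 7 > 0. Violating.
Others report (5, 15, 15): truth gives 0; report 28 gives 7 > 0. Violating.
Others report (5, 22, 5): truth gives 0; report 28 gives 7 > 0. Violating.
Others report (5, 5, 5): truth gives 0; no alternative beats it.
Others report (5, 5, 8): truth gives 0; no alternative beats it.
(Checking all 125 profiles: 12 have a profitable deviation, 113 do not.)

12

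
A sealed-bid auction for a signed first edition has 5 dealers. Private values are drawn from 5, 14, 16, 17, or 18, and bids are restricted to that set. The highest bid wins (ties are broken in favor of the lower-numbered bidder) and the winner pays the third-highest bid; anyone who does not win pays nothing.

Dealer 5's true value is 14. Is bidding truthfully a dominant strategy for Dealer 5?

Consider the case where Dealer 1 bids 5, Dealer 2 bids 5, Dealer 3 bids 5 and Dealer 4 bids 14.
Truthful bid 14: loses, pays 0, utility 0.
Bid 16 instead: wins, pays 5, utility 14 - 5 = 9.
Since 9 > 0, bidding 16 is strictly better here, so truthful bidding is not dominant.

No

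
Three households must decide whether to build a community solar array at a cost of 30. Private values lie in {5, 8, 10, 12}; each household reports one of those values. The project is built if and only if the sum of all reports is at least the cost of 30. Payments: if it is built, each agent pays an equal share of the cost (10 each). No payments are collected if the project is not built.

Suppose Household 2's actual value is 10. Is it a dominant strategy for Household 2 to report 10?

Check each profile of the others' reports and compare truth against every alternative report.
Others report (5, 5): truth gives 0, best alternative gives 0.
Others report (5, 8): truth gives 0, best alternative gives 0.
Others report (5, 10): truth gives 0, best alternative gives 0.
Others report (5, 12): truth gives 0, best alternative gives 0.
Others report (8, 5): truth gives 0, best alternative gives 0.
Others report (8, 8): truth gives 0, best alternative gives 0.
(Remaining 10 profiles checked similarly; truth is weakly best in each.)
In every case the truthful report is at least as good as any alternative, so it is a dominant strategy.

Yes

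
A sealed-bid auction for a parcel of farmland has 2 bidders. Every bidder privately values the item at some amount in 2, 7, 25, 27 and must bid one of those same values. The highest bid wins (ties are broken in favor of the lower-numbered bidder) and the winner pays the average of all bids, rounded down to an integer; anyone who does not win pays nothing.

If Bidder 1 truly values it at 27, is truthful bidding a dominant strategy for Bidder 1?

Consider the case where Bidder 2 bids 2.
Truthful bid 27: wins, pays 14, utility 27 - 14 = 13.
Bid 2 instead: wins, pays 2, utility 27 - 2 = 25.
Since 25 > 13, bidding 2 is strictly better here, so truthful bidding is not dominant.

No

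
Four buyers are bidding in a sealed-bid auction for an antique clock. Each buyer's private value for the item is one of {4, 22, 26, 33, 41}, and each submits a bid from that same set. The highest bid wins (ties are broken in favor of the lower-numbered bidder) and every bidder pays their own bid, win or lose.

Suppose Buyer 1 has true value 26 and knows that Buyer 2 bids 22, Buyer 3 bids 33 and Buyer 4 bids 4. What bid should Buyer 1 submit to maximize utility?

4

Bid 4: loses but pays 4, utility -4.
Bid 22: loses but pays 22, utility -22.
Bid 26: loses but pays 26, utility -26.
Bid 33: wins, pays 33, utility 26 - 33 = -7.
Bid 41: wins, pays 41, utility 26 - 41 = -15.
The best choice is 4 with utility -4.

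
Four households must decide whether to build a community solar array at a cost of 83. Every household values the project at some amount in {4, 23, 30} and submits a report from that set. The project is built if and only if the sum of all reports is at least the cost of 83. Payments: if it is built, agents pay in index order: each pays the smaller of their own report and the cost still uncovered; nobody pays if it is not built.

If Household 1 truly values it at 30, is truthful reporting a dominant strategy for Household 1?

Consider the case where Household 2 reports 4, Household 3 reports 30 and Household 4 reports 30.
Truthful report 30: project built, pays 30, utility 30 - 30 = 0.
Report 23 instead: project built, pays 23, utility 30 - 23 = 7.
Since 7 > 0, reporting 23 is strictly better here, so truthful reporting is not dominant.

No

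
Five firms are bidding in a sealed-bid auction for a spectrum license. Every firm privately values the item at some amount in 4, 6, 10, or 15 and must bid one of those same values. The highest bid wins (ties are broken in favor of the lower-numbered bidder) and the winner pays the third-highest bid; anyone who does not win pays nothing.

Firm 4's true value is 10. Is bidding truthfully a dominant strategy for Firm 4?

No

Consider the case where Firm 1 bids 4, Firm 2 bids 4, Firm 3 bids 4 and Firm 5 bids 15.
Truthful bid 10: loses, pays 0, utility 0.
Bid 15 instead: wins, pays 4, utility 10 - 4 = 6.
Since 6 > 0, bidding 15 is strictly better here, so truthful bidding is not dominant.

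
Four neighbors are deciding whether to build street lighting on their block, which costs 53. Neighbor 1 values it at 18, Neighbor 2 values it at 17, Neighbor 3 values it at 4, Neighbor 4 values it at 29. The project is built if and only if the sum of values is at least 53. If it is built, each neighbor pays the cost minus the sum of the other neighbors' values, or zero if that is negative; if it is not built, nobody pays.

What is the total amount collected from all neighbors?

Total value 68 ≥ cost 53, so it is built.
Neighbor 1: others sum to 50; max(0, 53 - 50) = 3.
Neighbor 2: others sum to 51; max(0, 53 - 51) = 2.
Neighbor 3: others sum to 64; max(0, 53 - 64) = 0.
Neighbor 4: others sum to 39; max(0, 53 - 39) = 14.
Total collected = 3 + 2 + 0 + 14 = 19.

19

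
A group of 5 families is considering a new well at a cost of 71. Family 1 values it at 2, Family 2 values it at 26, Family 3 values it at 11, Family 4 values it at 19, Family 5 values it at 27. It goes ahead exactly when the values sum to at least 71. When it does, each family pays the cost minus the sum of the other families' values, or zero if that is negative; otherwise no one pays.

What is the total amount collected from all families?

30

Total value 85 ≥ cost 71, so it is built.
Family 1: others sum to 83; max(0, 71 - 83) = 0.
Family 2: others sum to 59; max(0, 71 - 59) = 12.
Family 3: others sum to 74; max(0, 71 - 74) = 0.
Family 4: others sum to 66; max(0, 71 - 66) = 5.
Family 5: others sum to 58; max(0, 71 - 58) = 13.
Total collected = 0 + 12 + 0 + 5 + 13 = 30.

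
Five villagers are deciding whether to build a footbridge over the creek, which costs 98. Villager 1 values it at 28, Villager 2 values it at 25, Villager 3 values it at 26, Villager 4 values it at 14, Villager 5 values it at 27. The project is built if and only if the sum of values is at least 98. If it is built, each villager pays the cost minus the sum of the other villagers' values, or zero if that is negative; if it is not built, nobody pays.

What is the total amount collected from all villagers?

18

Total value 120 ≥ cost 98, so it is built.
Villager 1: others sum to 92; max(0, 98 - 92) = 6.
Villager 2: others sum to 95; max(0, 98 - 95) = 3.
Villager 3: others sum to 94; max(0, 98 - 94) = 4.
Villager 4: others sum to 106; max(0, 98 - 106) = 0.
Villager 5: others sum to 93; max(0, 98 - 93) = 5.
Total collected = 6 + 3 + 4 + 0 + 5 = 18.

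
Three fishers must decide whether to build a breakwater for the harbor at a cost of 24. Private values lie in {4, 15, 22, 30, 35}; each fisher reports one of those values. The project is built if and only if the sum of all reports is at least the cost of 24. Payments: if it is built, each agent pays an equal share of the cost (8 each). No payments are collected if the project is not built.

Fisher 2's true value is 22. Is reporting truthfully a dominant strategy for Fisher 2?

Yes

Check each profile of the others' reports and compare truth against every alternative report.
Others report (4, 4): truth gives 14, best alternative gives 14.
Others report (4, 15): truth gives 14, best alternative gives 14.
Others report (4, 22): truth gives 14, best alternative gives 14.
Others report (4, 30): truth gives 14, best alternative gives 14.
Others report (4, 35): truth gives 14, best alternative gives 14.
Others report (15, 4): truth gives 14, best alternative gives 14.
(Remaining 19 profiles checked similarly; truth is weakly best in each.)
In every case the truthful report is at least as good as any alternative, so it is a dominant strategy.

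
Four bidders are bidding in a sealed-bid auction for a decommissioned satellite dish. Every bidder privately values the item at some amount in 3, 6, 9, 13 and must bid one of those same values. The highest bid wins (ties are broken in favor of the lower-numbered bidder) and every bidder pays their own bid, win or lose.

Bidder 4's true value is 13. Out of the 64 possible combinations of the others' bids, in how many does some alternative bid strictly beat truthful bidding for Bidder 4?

Others bid (3, 3, 3): truth gives 0; bid 6 gives 7 > 0. Violating.
Others bid (3, 3, 6): truth gives 0; bid 9 gives 4 > 0. Violating.
Others bid (3, 3, 13): truth gives -13; bid 3 gives -3 > -13. Violating.
Others bid (3, 6, 3): truth gives 0; bid 9 gives 4 > 0. Violating.
Others bid (3, 3, 9): truth gives 0; no alternative beats it.
Others bid (3, 6, 9): truth gives 0; no alternative beats it.
(Checking all 64 profiles: 45 have a profitable deviation, 19 do not.)

45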